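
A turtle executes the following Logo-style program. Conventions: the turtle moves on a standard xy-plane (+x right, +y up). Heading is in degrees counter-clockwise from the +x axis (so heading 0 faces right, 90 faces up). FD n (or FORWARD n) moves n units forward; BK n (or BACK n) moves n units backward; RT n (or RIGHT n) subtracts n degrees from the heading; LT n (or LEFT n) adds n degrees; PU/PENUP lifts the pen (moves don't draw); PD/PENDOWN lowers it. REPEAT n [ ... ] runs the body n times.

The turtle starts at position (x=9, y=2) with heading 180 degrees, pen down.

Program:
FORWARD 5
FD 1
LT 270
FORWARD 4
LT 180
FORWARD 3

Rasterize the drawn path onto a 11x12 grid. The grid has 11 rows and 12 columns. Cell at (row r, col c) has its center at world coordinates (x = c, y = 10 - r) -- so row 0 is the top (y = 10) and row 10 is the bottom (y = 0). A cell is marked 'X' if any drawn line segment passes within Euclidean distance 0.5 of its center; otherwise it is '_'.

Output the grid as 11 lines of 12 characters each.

Answer: ____________
____________
____________
____________
___X________
___X________
___X________
___X________
___XXXXXXX__
____________
____________

Derivation:
Segment 0: (9,2) -> (4,2)
Segment 1: (4,2) -> (3,2)
Segment 2: (3,2) -> (3,6)
Segment 3: (3,6) -> (3,3)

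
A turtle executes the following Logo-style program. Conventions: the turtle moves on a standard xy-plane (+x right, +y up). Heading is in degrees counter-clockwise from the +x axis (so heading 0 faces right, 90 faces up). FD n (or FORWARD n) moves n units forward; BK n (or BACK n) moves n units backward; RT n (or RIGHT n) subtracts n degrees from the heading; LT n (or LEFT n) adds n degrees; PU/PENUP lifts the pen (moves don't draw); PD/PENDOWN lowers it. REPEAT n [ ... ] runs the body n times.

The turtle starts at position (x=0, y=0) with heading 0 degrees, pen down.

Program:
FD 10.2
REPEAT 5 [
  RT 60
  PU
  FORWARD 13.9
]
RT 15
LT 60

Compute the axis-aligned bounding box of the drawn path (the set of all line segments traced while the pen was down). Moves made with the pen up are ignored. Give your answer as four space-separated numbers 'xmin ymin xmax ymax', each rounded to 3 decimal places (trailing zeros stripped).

Executing turtle program step by step:
Start: pos=(0,0), heading=0, pen down
FD 10.2: (0,0) -> (10.2,0) [heading=0, draw]
REPEAT 5 [
  -- iteration 1/5 --
  RT 60: heading 0 -> 300
  PU: pen up
  FD 13.9: (10.2,0) -> (17.15,-12.038) [heading=300, move]
  -- iteration 2/5 --
  RT 60: heading 300 -> 240
  PU: pen up
  FD 13.9: (17.15,-12.038) -> (10.2,-24.076) [heading=240, move]
  -- iteration 3/5 --
  RT 60: heading 240 -> 180
  PU: pen up
  FD 13.9: (10.2,-24.076) -> (-3.7,-24.076) [heading=180, move]
  -- iteration 4/5 --
  RT 60: heading 180 -> 120
  PU: pen up
  FD 13.9: (-3.7,-24.076) -> (-10.65,-12.038) [heading=120, move]
  -- iteration 5/5 --
  RT 60: heading 120 -> 60
  PU: pen up
  FD 13.9: (-10.65,-12.038) -> (-3.7,0) [heading=60, move]
]
RT 15: heading 60 -> 45
LT 60: heading 45 -> 105
Final: pos=(-3.7,0), heading=105, 1 segment(s) drawn

Segment endpoints: x in {0, 10.2}, y in {0}
xmin=0, ymin=0, xmax=10.2, ymax=0

Answer: 0 0 10.2 0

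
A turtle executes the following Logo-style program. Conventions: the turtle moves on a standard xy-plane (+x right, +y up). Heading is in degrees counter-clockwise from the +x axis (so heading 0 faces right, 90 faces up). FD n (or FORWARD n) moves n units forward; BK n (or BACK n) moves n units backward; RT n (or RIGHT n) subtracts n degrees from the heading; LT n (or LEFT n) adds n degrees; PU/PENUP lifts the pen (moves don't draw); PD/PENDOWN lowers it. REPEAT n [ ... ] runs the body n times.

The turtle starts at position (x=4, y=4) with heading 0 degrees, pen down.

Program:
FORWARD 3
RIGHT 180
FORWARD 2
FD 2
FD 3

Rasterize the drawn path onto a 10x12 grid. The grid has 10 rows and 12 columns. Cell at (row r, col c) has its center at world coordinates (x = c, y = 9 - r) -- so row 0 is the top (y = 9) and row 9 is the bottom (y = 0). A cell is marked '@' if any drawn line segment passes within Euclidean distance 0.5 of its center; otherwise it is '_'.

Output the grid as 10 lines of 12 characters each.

Segment 0: (4,4) -> (7,4)
Segment 1: (7,4) -> (5,4)
Segment 2: (5,4) -> (3,4)
Segment 3: (3,4) -> (0,4)

Answer: ____________
____________
____________
____________
____________
@@@@@@@@____
____________
____________
____________
____________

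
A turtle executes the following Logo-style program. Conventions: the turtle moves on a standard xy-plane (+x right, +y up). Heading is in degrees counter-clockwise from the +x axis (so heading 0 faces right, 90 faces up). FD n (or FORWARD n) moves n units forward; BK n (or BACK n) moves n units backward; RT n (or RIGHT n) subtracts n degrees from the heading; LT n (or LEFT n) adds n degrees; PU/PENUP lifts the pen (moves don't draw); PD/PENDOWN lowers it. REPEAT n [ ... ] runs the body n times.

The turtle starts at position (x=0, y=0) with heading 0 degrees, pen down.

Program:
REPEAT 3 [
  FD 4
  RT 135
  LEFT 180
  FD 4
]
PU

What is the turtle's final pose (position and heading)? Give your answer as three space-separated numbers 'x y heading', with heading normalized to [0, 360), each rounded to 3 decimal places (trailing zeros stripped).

Executing turtle program step by step:
Start: pos=(0,0), heading=0, pen down
REPEAT 3 [
  -- iteration 1/3 --
  FD 4: (0,0) -> (4,0) [heading=0, draw]
  RT 135: heading 0 -> 225
  LT 180: heading 225 -> 45
  FD 4: (4,0) -> (6.828,2.828) [heading=45, draw]
  -- iteration 2/3 --
  FD 4: (6.828,2.828) -> (9.657,5.657) [heading=45, draw]
  RT 135: heading 45 -> 270
  LT 180: heading 270 -> 90
  FD 4: (9.657,5.657) -> (9.657,9.657) [heading=90, draw]
  -- iteration 3/3 --
  FD 4: (9.657,9.657) -> (9.657,13.657) [heading=90, draw]
  RT 135: heading 90 -> 315
  LT 180: heading 315 -> 135
  FD 4: (9.657,13.657) -> (6.828,16.485) [heading=135, draw]
]
PU: pen up
Final: pos=(6.828,16.485), heading=135, 6 segment(s) drawn

Answer: 6.828 16.485 135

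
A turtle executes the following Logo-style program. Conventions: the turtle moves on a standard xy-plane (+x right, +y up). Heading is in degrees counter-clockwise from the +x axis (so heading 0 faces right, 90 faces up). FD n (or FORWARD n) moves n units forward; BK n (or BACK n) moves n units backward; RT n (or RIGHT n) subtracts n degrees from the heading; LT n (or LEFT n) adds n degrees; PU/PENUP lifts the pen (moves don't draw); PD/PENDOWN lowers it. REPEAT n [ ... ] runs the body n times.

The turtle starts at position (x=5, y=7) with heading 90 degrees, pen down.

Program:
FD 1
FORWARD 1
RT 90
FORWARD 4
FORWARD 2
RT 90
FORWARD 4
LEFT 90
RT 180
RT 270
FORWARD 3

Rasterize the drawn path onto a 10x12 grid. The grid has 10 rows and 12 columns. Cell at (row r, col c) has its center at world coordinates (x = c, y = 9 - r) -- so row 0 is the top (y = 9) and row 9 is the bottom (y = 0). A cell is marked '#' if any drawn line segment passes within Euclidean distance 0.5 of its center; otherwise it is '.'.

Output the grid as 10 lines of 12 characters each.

Segment 0: (5,7) -> (5,8)
Segment 1: (5,8) -> (5,9)
Segment 2: (5,9) -> (9,9)
Segment 3: (9,9) -> (11,9)
Segment 4: (11,9) -> (11,5)
Segment 5: (11,5) -> (11,2)

Answer: .....#######
.....#.....#
.....#.....#
...........#
...........#
...........#
...........#
...........#
............
............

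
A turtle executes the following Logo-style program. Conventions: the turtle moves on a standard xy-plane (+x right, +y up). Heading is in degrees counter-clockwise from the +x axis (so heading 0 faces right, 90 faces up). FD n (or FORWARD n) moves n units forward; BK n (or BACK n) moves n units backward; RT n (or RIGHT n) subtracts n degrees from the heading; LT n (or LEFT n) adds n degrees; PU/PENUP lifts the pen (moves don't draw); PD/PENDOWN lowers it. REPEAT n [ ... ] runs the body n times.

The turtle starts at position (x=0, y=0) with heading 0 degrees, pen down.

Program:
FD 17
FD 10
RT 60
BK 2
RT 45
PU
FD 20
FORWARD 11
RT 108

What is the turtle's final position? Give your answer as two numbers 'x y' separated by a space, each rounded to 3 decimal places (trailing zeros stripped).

Answer: 17.977 -28.212

Derivation:
Executing turtle program step by step:
Start: pos=(0,0), heading=0, pen down
FD 17: (0,0) -> (17,0) [heading=0, draw]
FD 10: (17,0) -> (27,0) [heading=0, draw]
RT 60: heading 0 -> 300
BK 2: (27,0) -> (26,1.732) [heading=300, draw]
RT 45: heading 300 -> 255
PU: pen up
FD 20: (26,1.732) -> (20.824,-17.586) [heading=255, move]
FD 11: (20.824,-17.586) -> (17.977,-28.212) [heading=255, move]
RT 108: heading 255 -> 147
Final: pos=(17.977,-28.212), heading=147, 3 segment(s) drawn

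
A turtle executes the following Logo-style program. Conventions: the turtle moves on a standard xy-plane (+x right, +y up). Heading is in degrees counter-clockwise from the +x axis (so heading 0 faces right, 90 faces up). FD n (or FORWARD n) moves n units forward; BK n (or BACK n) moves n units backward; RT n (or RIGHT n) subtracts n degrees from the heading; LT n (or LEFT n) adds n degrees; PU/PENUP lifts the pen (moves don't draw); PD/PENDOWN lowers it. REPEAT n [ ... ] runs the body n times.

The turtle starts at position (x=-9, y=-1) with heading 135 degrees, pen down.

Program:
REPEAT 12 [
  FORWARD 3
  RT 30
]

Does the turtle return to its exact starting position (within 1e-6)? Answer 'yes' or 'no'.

Executing turtle program step by step:
Start: pos=(-9,-1), heading=135, pen down
REPEAT 12 [
  -- iteration 1/12 --
  FD 3: (-9,-1) -> (-11.121,1.121) [heading=135, draw]
  RT 30: heading 135 -> 105
  -- iteration 2/12 --
  FD 3: (-11.121,1.121) -> (-11.898,4.019) [heading=105, draw]
  RT 30: heading 105 -> 75
  -- iteration 3/12 --
  FD 3: (-11.898,4.019) -> (-11.121,6.917) [heading=75, draw]
  RT 30: heading 75 -> 45
  -- iteration 4/12 --
  FD 3: (-11.121,6.917) -> (-9,9.038) [heading=45, draw]
  RT 30: heading 45 -> 15
  -- iteration 5/12 --
  FD 3: (-9,9.038) -> (-6.102,9.815) [heading=15, draw]
  RT 30: heading 15 -> 345
  -- iteration 6/12 --
  FD 3: (-6.102,9.815) -> (-3.204,9.038) [heading=345, draw]
  RT 30: heading 345 -> 315
  -- iteration 7/12 --
  FD 3: (-3.204,9.038) -> (-1.083,6.917) [heading=315, draw]
  RT 30: heading 315 -> 285
  -- iteration 8/12 --
  FD 3: (-1.083,6.917) -> (-0.307,4.019) [heading=285, draw]
  RT 30: heading 285 -> 255
  -- iteration 9/12 --
  FD 3: (-0.307,4.019) -> (-1.083,1.121) [heading=255, draw]
  RT 30: heading 255 -> 225
  -- iteration 10/12 --
  FD 3: (-1.083,1.121) -> (-3.204,-1) [heading=225, draw]
  RT 30: heading 225 -> 195
  -- iteration 11/12 --
  FD 3: (-3.204,-1) -> (-6.102,-1.776) [heading=195, draw]
  RT 30: heading 195 -> 165
  -- iteration 12/12 --
  FD 3: (-6.102,-1.776) -> (-9,-1) [heading=165, draw]
  RT 30: heading 165 -> 135
]
Final: pos=(-9,-1), heading=135, 12 segment(s) drawn

Start position: (-9, -1)
Final position: (-9, -1)
Distance = 0; < 1e-6 -> CLOSED

Answer: yes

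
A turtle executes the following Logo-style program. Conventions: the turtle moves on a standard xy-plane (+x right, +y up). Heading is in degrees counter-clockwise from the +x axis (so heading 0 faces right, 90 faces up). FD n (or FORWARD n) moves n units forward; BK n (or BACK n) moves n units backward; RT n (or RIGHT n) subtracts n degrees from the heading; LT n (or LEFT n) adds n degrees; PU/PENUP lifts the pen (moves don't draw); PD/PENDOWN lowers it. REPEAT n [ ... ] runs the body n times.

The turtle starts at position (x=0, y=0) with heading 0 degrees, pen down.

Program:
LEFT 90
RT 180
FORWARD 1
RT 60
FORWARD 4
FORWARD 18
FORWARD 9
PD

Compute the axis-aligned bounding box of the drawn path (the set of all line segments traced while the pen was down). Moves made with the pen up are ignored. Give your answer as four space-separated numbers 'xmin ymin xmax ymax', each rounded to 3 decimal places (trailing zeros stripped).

Executing turtle program step by step:
Start: pos=(0,0), heading=0, pen down
LT 90: heading 0 -> 90
RT 180: heading 90 -> 270
FD 1: (0,0) -> (0,-1) [heading=270, draw]
RT 60: heading 270 -> 210
FD 4: (0,-1) -> (-3.464,-3) [heading=210, draw]
FD 18: (-3.464,-3) -> (-19.053,-12) [heading=210, draw]
FD 9: (-19.053,-12) -> (-26.847,-16.5) [heading=210, draw]
PD: pen down
Final: pos=(-26.847,-16.5), heading=210, 4 segment(s) drawn

Segment endpoints: x in {-26.847, -19.053, -3.464, 0, 0}, y in {-16.5, -12, -3, -1, 0}
xmin=-26.847, ymin=-16.5, xmax=0, ymax=0

Answer: -26.847 -16.5 0 0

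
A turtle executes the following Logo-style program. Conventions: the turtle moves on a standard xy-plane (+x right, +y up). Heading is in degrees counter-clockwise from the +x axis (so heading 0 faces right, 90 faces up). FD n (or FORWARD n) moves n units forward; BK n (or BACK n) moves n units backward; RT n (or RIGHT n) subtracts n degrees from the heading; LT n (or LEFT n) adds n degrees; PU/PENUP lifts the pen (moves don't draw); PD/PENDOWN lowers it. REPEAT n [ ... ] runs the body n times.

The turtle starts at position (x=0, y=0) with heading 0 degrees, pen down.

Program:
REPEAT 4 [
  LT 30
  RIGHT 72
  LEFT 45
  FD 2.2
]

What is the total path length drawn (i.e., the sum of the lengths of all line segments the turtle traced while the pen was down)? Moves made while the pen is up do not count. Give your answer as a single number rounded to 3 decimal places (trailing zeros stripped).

Answer: 8.8

Derivation:
Executing turtle program step by step:
Start: pos=(0,0), heading=0, pen down
REPEAT 4 [
  -- iteration 1/4 --
  LT 30: heading 0 -> 30
  RT 72: heading 30 -> 318
  LT 45: heading 318 -> 3
  FD 2.2: (0,0) -> (2.197,0.115) [heading=3, draw]
  -- iteration 2/4 --
  LT 30: heading 3 -> 33
  RT 72: heading 33 -> 321
  LT 45: heading 321 -> 6
  FD 2.2: (2.197,0.115) -> (4.385,0.345) [heading=6, draw]
  -- iteration 3/4 --
  LT 30: heading 6 -> 36
  RT 72: heading 36 -> 324
  LT 45: heading 324 -> 9
  FD 2.2: (4.385,0.345) -> (6.558,0.689) [heading=9, draw]
  -- iteration 4/4 --
  LT 30: heading 9 -> 39
  RT 72: heading 39 -> 327
  LT 45: heading 327 -> 12
  FD 2.2: (6.558,0.689) -> (8.71,1.147) [heading=12, draw]
]
Final: pos=(8.71,1.147), heading=12, 4 segment(s) drawn

Segment lengths:
  seg 1: (0,0) -> (2.197,0.115), length = 2.2
  seg 2: (2.197,0.115) -> (4.385,0.345), length = 2.2
  seg 3: (4.385,0.345) -> (6.558,0.689), length = 2.2
  seg 4: (6.558,0.689) -> (8.71,1.147), length = 2.2
Total = 8.8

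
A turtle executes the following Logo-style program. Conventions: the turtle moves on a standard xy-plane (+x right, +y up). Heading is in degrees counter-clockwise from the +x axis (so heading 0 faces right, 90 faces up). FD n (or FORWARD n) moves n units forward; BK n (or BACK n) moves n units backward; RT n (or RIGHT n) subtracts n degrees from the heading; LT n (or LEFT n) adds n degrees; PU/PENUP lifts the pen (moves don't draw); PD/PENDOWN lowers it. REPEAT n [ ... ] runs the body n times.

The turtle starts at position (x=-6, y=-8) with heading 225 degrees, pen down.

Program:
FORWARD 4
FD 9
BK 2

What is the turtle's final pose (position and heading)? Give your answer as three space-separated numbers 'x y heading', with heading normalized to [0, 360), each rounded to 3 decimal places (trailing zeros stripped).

Executing turtle program step by step:
Start: pos=(-6,-8), heading=225, pen down
FD 4: (-6,-8) -> (-8.828,-10.828) [heading=225, draw]
FD 9: (-8.828,-10.828) -> (-15.192,-17.192) [heading=225, draw]
BK 2: (-15.192,-17.192) -> (-13.778,-15.778) [heading=225, draw]
Final: pos=(-13.778,-15.778), heading=225, 3 segment(s) drawn

Answer: -13.778 -15.778 225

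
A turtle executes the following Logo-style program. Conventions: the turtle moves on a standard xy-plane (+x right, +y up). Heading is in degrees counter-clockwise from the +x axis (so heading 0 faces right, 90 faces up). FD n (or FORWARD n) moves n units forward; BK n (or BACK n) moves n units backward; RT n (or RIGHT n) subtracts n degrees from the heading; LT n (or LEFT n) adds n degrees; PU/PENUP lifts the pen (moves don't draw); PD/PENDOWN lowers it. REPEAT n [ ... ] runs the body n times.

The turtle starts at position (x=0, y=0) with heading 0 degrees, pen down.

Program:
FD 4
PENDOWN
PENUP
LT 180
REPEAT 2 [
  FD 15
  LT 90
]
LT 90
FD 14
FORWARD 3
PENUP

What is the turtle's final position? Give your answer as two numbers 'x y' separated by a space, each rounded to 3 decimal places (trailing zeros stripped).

Executing turtle program step by step:
Start: pos=(0,0), heading=0, pen down
FD 4: (0,0) -> (4,0) [heading=0, draw]
PD: pen down
PU: pen up
LT 180: heading 0 -> 180
REPEAT 2 [
  -- iteration 1/2 --
  FD 15: (4,0) -> (-11,0) [heading=180, move]
  LT 90: heading 180 -> 270
  -- iteration 2/2 --
  FD 15: (-11,0) -> (-11,-15) [heading=270, move]
  LT 90: heading 270 -> 0
]
LT 90: heading 0 -> 90
FD 14: (-11,-15) -> (-11,-1) [heading=90, move]
FD 3: (-11,-1) -> (-11,2) [heading=90, move]
PU: pen up
Final: pos=(-11,2), heading=90, 1 segment(s) drawn

Answer: -11 2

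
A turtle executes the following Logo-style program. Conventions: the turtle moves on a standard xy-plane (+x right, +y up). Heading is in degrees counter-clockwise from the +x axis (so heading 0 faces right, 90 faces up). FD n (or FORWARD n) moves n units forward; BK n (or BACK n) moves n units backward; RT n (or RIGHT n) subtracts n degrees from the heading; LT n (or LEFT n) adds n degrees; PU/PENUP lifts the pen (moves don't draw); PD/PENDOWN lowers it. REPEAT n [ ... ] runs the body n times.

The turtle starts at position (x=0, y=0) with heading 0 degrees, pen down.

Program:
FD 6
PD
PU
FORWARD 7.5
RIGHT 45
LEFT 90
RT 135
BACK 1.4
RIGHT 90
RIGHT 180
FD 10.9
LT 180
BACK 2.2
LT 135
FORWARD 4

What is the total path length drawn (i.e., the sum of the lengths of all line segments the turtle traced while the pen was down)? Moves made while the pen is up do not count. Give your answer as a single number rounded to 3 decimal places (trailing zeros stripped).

Answer: 6

Derivation:
Executing turtle program step by step:
Start: pos=(0,0), heading=0, pen down
FD 6: (0,0) -> (6,0) [heading=0, draw]
PD: pen down
PU: pen up
FD 7.5: (6,0) -> (13.5,0) [heading=0, move]
RT 45: heading 0 -> 315
LT 90: heading 315 -> 45
RT 135: heading 45 -> 270
BK 1.4: (13.5,0) -> (13.5,1.4) [heading=270, move]
RT 90: heading 270 -> 180
RT 180: heading 180 -> 0
FD 10.9: (13.5,1.4) -> (24.4,1.4) [heading=0, move]
LT 180: heading 0 -> 180
BK 2.2: (24.4,1.4) -> (26.6,1.4) [heading=180, move]
LT 135: heading 180 -> 315
FD 4: (26.6,1.4) -> (29.428,-1.428) [heading=315, move]
Final: pos=(29.428,-1.428), heading=315, 1 segment(s) drawn

Segment lengths:
  seg 1: (0,0) -> (6,0), length = 6
Total = 6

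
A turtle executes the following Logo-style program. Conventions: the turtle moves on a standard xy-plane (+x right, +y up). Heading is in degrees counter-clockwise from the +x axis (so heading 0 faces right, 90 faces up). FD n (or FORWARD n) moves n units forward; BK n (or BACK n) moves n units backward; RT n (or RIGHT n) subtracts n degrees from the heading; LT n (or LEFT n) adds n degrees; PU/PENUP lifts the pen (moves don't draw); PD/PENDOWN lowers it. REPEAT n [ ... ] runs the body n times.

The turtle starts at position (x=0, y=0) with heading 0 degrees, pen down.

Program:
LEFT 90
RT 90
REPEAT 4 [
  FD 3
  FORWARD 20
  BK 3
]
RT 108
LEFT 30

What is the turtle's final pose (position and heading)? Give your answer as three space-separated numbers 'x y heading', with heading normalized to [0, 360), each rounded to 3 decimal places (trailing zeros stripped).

Executing turtle program step by step:
Start: pos=(0,0), heading=0, pen down
LT 90: heading 0 -> 90
RT 90: heading 90 -> 0
REPEAT 4 [
  -- iteration 1/4 --
  FD 3: (0,0) -> (3,0) [heading=0, draw]
  FD 20: (3,0) -> (23,0) [heading=0, draw]
  BK 3: (23,0) -> (20,0) [heading=0, draw]
  -- iteration 2/4 --
  FD 3: (20,0) -> (23,0) [heading=0, draw]
  FD 20: (23,0) -> (43,0) [heading=0, draw]
  BK 3: (43,0) -> (40,0) [heading=0, draw]
  -- iteration 3/4 --
  FD 3: (40,0) -> (43,0) [heading=0, draw]
  FD 20: (43,0) -> (63,0) [heading=0, draw]
  BK 3: (63,0) -> (60,0) [heading=0, draw]
  -- iteration 4/4 --
  FD 3: (60,0) -> (63,0) [heading=0, draw]
  FD 20: (63,0) -> (83,0) [heading=0, draw]
  BK 3: (83,0) -> (80,0) [heading=0, draw]
]
RT 108: heading 0 -> 252
LT 30: heading 252 -> 282
Final: pos=(80,0), heading=282, 12 segment(s) drawn

Answer: 80 0 282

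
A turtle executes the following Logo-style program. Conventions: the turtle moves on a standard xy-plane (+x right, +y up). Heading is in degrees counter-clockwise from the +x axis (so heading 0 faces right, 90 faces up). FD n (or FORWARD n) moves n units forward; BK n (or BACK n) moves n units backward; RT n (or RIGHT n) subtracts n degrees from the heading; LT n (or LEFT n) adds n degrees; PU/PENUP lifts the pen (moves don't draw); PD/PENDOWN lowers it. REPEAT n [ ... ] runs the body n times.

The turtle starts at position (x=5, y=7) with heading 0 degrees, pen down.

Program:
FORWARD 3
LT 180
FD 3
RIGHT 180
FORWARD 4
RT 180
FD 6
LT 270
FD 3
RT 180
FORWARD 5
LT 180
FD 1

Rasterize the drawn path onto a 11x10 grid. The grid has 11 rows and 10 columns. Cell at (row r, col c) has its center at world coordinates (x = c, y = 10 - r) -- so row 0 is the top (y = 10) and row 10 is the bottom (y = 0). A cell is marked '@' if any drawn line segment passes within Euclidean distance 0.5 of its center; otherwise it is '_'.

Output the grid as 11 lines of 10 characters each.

Answer: ___@______
___@______
___@______
___@@@@@@@
___@______
___@______
__________
__________
__________
__________
__________

Derivation:
Segment 0: (5,7) -> (8,7)
Segment 1: (8,7) -> (5,7)
Segment 2: (5,7) -> (9,7)
Segment 3: (9,7) -> (3,7)
Segment 4: (3,7) -> (3,10)
Segment 5: (3,10) -> (3,5)
Segment 6: (3,5) -> (3,6)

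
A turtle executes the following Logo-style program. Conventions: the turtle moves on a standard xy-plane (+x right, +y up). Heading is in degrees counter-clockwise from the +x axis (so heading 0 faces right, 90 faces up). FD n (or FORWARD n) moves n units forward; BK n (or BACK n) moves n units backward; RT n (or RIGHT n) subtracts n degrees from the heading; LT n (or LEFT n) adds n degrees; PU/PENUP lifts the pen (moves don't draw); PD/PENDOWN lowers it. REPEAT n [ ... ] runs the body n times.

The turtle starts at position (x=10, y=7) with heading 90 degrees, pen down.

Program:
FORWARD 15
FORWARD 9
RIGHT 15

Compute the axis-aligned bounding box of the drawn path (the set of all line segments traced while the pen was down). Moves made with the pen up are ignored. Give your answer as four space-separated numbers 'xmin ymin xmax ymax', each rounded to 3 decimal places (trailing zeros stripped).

Executing turtle program step by step:
Start: pos=(10,7), heading=90, pen down
FD 15: (10,7) -> (10,22) [heading=90, draw]
FD 9: (10,22) -> (10,31) [heading=90, draw]
RT 15: heading 90 -> 75
Final: pos=(10,31), heading=75, 2 segment(s) drawn

Segment endpoints: x in {10, 10}, y in {7, 22, 31}
xmin=10, ymin=7, xmax=10, ymax=31

Answer: 10 7 10 31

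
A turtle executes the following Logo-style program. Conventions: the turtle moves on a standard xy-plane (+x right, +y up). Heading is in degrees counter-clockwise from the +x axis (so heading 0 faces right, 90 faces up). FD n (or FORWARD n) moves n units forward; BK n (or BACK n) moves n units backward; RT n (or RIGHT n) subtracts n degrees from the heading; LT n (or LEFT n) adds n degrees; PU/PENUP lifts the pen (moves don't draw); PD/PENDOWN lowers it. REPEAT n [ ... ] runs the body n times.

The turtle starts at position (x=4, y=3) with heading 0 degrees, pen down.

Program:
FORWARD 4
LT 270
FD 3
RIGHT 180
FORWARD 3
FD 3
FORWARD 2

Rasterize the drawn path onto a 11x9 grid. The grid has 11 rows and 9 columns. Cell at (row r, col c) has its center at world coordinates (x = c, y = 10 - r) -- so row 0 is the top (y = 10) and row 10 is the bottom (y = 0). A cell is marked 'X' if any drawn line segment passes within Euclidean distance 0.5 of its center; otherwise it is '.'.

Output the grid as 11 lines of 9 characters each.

Answer: .........
.........
........X
........X
........X
........X
........X
....XXXXX
........X
........X
........X

Derivation:
Segment 0: (4,3) -> (8,3)
Segment 1: (8,3) -> (8,0)
Segment 2: (8,0) -> (8,3)
Segment 3: (8,3) -> (8,6)
Segment 4: (8,6) -> (8,8)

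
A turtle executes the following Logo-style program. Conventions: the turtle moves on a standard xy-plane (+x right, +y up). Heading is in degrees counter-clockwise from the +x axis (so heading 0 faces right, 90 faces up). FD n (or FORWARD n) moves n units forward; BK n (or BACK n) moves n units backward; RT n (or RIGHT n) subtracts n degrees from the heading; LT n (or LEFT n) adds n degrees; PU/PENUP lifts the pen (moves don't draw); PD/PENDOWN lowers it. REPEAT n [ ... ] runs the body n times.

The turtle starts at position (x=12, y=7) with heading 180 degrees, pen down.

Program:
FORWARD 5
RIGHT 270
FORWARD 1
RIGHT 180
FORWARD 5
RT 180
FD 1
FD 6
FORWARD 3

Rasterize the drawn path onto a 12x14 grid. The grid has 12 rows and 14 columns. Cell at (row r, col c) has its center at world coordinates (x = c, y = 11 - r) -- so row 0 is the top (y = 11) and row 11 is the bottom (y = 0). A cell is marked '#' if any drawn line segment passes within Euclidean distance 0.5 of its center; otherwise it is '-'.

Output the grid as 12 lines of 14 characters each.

Segment 0: (12,7) -> (7,7)
Segment 1: (7,7) -> (7,6)
Segment 2: (7,6) -> (7,11)
Segment 3: (7,11) -> (7,10)
Segment 4: (7,10) -> (7,4)
Segment 5: (7,4) -> (7,1)

Answer: -------#------
-------#------
-------#------
-------#------
-------######-
-------#------
-------#------
-------#------
-------#------
-------#------
-------#------
--------------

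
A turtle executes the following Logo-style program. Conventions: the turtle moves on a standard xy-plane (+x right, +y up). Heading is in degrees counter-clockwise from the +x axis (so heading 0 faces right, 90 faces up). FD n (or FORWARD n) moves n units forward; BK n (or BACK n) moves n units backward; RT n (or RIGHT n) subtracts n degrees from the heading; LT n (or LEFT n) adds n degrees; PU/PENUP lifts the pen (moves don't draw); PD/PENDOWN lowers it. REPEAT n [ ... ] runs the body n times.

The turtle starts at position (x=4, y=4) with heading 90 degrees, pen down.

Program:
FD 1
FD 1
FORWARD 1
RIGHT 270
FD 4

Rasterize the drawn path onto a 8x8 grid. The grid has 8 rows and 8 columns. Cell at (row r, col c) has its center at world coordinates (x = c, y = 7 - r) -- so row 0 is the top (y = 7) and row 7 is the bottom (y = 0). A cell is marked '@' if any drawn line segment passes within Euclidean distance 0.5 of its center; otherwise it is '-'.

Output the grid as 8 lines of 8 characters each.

Answer: @@@@@---
----@---
----@---
----@---
--------
--------
--------
--------

Derivation:
Segment 0: (4,4) -> (4,5)
Segment 1: (4,5) -> (4,6)
Segment 2: (4,6) -> (4,7)
Segment 3: (4,7) -> (0,7)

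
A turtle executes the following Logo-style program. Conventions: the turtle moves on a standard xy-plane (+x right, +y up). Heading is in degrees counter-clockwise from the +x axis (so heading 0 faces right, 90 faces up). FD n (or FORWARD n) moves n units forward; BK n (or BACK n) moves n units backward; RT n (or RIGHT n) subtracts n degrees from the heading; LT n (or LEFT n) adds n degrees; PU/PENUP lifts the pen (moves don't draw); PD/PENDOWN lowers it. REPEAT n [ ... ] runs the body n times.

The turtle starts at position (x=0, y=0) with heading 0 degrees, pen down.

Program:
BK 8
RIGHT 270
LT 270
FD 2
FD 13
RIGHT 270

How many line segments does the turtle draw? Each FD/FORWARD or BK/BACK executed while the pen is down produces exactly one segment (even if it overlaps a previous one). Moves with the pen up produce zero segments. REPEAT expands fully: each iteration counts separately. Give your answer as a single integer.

Executing turtle program step by step:
Start: pos=(0,0), heading=0, pen down
BK 8: (0,0) -> (-8,0) [heading=0, draw]
RT 270: heading 0 -> 90
LT 270: heading 90 -> 0
FD 2: (-8,0) -> (-6,0) [heading=0, draw]
FD 13: (-6,0) -> (7,0) [heading=0, draw]
RT 270: heading 0 -> 90
Final: pos=(7,0), heading=90, 3 segment(s) drawn
Segments drawn: 3

Answer: 3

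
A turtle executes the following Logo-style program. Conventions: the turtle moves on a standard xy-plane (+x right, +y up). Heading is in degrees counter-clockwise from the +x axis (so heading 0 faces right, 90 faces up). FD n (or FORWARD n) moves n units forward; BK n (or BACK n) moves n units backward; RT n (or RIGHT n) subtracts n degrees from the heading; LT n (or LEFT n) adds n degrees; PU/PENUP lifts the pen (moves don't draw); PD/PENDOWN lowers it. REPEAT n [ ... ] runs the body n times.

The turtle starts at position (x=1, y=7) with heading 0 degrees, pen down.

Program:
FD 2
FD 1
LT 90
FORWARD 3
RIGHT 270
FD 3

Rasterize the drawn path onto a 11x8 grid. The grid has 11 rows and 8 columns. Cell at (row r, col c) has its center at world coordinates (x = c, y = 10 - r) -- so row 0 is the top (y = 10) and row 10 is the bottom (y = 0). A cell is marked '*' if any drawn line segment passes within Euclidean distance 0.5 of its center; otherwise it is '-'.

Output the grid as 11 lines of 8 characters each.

Answer: -****---
----*---
----*---
-****---
--------
--------
--------
--------
--------
--------
--------

Derivation:
Segment 0: (1,7) -> (3,7)
Segment 1: (3,7) -> (4,7)
Segment 2: (4,7) -> (4,10)
Segment 3: (4,10) -> (1,10)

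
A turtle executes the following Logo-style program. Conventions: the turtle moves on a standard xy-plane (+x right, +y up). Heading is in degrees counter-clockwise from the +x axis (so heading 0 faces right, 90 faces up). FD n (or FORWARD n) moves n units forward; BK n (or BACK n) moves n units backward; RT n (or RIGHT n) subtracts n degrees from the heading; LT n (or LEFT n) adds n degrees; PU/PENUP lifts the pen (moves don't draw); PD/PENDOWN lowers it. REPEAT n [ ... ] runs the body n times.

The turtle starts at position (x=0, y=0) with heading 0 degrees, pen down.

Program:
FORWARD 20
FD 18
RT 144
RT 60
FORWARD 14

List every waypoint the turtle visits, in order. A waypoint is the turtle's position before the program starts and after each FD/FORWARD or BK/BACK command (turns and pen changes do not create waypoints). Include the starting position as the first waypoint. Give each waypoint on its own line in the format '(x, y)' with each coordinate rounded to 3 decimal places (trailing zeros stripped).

Executing turtle program step by step:
Start: pos=(0,0), heading=0, pen down
FD 20: (0,0) -> (20,0) [heading=0, draw]
FD 18: (20,0) -> (38,0) [heading=0, draw]
RT 144: heading 0 -> 216
RT 60: heading 216 -> 156
FD 14: (38,0) -> (25.21,5.694) [heading=156, draw]
Final: pos=(25.21,5.694), heading=156, 3 segment(s) drawn
Waypoints (4 total):
(0, 0)
(20, 0)
(38, 0)
(25.21, 5.694)

Answer: (0, 0)
(20, 0)
(38, 0)
(25.21, 5.694)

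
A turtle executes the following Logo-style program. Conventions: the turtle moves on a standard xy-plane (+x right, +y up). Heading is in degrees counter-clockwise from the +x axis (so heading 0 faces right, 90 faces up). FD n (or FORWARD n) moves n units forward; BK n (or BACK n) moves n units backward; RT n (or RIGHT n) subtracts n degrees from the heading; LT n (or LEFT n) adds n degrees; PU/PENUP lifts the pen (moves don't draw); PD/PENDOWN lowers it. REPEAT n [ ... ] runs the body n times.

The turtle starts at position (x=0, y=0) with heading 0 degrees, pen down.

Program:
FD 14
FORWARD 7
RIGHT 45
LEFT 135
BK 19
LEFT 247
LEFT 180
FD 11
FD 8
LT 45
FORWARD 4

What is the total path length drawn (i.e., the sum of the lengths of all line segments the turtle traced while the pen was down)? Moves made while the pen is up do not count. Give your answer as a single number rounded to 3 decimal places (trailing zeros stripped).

Executing turtle program step by step:
Start: pos=(0,0), heading=0, pen down
FD 14: (0,0) -> (14,0) [heading=0, draw]
FD 7: (14,0) -> (21,0) [heading=0, draw]
RT 45: heading 0 -> 315
LT 135: heading 315 -> 90
BK 19: (21,0) -> (21,-19) [heading=90, draw]
LT 247: heading 90 -> 337
LT 180: heading 337 -> 157
FD 11: (21,-19) -> (10.874,-14.702) [heading=157, draw]
FD 8: (10.874,-14.702) -> (3.51,-11.576) [heading=157, draw]
LT 45: heading 157 -> 202
FD 4: (3.51,-11.576) -> (-0.198,-13.075) [heading=202, draw]
Final: pos=(-0.198,-13.075), heading=202, 6 segment(s) drawn

Segment lengths:
  seg 1: (0,0) -> (14,0), length = 14
  seg 2: (14,0) -> (21,0), length = 7
  seg 3: (21,0) -> (21,-19), length = 19
  seg 4: (21,-19) -> (10.874,-14.702), length = 11
  seg 5: (10.874,-14.702) -> (3.51,-11.576), length = 8
  seg 6: (3.51,-11.576) -> (-0.198,-13.075), length = 4
Total = 63

Answer: 63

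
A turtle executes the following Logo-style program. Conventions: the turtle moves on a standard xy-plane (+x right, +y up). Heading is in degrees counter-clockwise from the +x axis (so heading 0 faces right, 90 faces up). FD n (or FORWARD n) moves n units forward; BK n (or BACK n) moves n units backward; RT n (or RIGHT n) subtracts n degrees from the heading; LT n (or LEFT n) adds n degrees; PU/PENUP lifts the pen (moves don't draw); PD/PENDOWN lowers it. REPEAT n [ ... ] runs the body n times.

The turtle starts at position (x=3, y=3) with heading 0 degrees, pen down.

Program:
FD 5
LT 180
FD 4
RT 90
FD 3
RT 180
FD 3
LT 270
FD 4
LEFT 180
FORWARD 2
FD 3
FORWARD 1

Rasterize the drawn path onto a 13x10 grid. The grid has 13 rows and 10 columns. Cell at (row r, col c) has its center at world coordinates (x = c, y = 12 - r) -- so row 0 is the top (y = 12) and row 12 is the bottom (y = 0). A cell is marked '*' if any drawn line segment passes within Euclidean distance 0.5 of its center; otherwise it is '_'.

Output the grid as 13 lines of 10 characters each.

Segment 0: (3,3) -> (8,3)
Segment 1: (8,3) -> (4,3)
Segment 2: (4,3) -> (4,6)
Segment 3: (4,6) -> (4,3)
Segment 4: (4,3) -> (0,3)
Segment 5: (0,3) -> (2,3)
Segment 6: (2,3) -> (5,3)
Segment 7: (5,3) -> (6,3)

Answer: __________
__________
__________
__________
__________
__________
____*_____
____*_____
____*_____
*********_
__________
__________
__________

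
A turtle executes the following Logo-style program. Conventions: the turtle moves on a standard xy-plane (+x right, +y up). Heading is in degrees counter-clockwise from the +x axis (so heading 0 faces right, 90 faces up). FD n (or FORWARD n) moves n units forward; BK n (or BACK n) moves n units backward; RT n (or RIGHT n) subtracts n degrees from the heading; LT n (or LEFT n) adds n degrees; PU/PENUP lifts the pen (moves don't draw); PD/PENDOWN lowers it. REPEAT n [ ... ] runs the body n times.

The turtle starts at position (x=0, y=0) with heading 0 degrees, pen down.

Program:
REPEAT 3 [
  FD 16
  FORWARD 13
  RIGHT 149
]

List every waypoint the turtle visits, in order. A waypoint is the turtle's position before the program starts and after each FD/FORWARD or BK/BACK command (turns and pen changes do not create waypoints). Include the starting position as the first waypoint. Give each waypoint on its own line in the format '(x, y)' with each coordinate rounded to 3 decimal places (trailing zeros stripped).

Answer: (0, 0)
(16, 0)
(29, 0)
(15.285, -8.241)
(4.142, -14.936)
(11.654, -0.809)
(17.757, 10.669)

Derivation:
Executing turtle program step by step:
Start: pos=(0,0), heading=0, pen down
REPEAT 3 [
  -- iteration 1/3 --
  FD 16: (0,0) -> (16,0) [heading=0, draw]
  FD 13: (16,0) -> (29,0) [heading=0, draw]
  RT 149: heading 0 -> 211
  -- iteration 2/3 --
  FD 16: (29,0) -> (15.285,-8.241) [heading=211, draw]
  FD 13: (15.285,-8.241) -> (4.142,-14.936) [heading=211, draw]
  RT 149: heading 211 -> 62
  -- iteration 3/3 --
  FD 16: (4.142,-14.936) -> (11.654,-0.809) [heading=62, draw]
  FD 13: (11.654,-0.809) -> (17.757,10.669) [heading=62, draw]
  RT 149: heading 62 -> 273
]
Final: pos=(17.757,10.669), heading=273, 6 segment(s) drawn
Waypoints (7 total):
(0, 0)
(16, 0)
(29, 0)
(15.285, -8.241)
(4.142, -14.936)
(11.654, -0.809)
(17.757, 10.669)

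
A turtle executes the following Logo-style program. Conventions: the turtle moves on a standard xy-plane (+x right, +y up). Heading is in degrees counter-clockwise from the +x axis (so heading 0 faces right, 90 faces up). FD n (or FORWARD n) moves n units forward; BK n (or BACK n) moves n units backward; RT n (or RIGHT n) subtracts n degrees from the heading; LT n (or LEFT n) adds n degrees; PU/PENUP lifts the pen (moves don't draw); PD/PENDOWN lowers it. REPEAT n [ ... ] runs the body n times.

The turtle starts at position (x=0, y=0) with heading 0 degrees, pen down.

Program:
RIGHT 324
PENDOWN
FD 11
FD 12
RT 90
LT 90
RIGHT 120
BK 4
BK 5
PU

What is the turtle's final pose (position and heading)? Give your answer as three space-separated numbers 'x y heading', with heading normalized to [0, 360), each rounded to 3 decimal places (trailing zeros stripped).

Answer: 17.667 22.47 276

Derivation:
Executing turtle program step by step:
Start: pos=(0,0), heading=0, pen down
RT 324: heading 0 -> 36
PD: pen down
FD 11: (0,0) -> (8.899,6.466) [heading=36, draw]
FD 12: (8.899,6.466) -> (18.607,13.519) [heading=36, draw]
RT 90: heading 36 -> 306
LT 90: heading 306 -> 36
RT 120: heading 36 -> 276
BK 4: (18.607,13.519) -> (18.189,17.497) [heading=276, draw]
BK 5: (18.189,17.497) -> (17.667,22.47) [heading=276, draw]
PU: pen up
Final: pos=(17.667,22.47), heading=276, 4 segment(s) drawn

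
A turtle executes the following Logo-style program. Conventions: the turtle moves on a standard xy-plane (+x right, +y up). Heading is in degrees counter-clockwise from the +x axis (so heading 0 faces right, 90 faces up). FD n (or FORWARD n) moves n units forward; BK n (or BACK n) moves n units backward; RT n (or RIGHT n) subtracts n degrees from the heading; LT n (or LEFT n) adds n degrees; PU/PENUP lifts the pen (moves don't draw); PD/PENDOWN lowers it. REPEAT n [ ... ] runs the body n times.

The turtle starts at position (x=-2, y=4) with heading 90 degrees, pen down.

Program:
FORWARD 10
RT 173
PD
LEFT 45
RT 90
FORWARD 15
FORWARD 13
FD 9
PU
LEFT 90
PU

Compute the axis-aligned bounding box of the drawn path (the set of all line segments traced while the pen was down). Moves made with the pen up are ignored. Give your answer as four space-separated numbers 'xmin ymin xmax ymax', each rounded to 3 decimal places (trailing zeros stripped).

Answer: -24.779 -15.156 -2 14

Derivation:
Executing turtle program step by step:
Start: pos=(-2,4), heading=90, pen down
FD 10: (-2,4) -> (-2,14) [heading=90, draw]
RT 173: heading 90 -> 277
PD: pen down
LT 45: heading 277 -> 322
RT 90: heading 322 -> 232
FD 15: (-2,14) -> (-11.235,2.18) [heading=232, draw]
FD 13: (-11.235,2.18) -> (-19.239,-8.064) [heading=232, draw]
FD 9: (-19.239,-8.064) -> (-24.779,-15.156) [heading=232, draw]
PU: pen up
LT 90: heading 232 -> 322
PU: pen up
Final: pos=(-24.779,-15.156), heading=322, 4 segment(s) drawn

Segment endpoints: x in {-24.779, -19.239, -11.235, -2, -2}, y in {-15.156, -8.064, 2.18, 4, 14}
xmin=-24.779, ymin=-15.156, xmax=-2, ymax=14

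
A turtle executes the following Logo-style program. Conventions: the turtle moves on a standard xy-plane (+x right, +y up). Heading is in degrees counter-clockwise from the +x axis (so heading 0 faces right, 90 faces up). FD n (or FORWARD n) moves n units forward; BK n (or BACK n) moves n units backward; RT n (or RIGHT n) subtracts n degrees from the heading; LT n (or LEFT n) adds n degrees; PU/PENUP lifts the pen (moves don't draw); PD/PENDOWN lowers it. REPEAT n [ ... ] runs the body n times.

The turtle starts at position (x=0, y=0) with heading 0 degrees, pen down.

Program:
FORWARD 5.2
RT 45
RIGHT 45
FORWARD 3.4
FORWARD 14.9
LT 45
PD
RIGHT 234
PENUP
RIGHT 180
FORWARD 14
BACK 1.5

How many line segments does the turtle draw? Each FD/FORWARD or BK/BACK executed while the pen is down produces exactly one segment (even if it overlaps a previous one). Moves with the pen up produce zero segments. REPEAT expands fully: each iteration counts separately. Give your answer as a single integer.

Answer: 3

Derivation:
Executing turtle program step by step:
Start: pos=(0,0), heading=0, pen down
FD 5.2: (0,0) -> (5.2,0) [heading=0, draw]
RT 45: heading 0 -> 315
RT 45: heading 315 -> 270
FD 3.4: (5.2,0) -> (5.2,-3.4) [heading=270, draw]
FD 14.9: (5.2,-3.4) -> (5.2,-18.3) [heading=270, draw]
LT 45: heading 270 -> 315
PD: pen down
RT 234: heading 315 -> 81
PU: pen up
RT 180: heading 81 -> 261
FD 14: (5.2,-18.3) -> (3.01,-32.128) [heading=261, move]
BK 1.5: (3.01,-32.128) -> (3.245,-30.646) [heading=261, move]
Final: pos=(3.245,-30.646), heading=261, 3 segment(s) drawn
Segments drawn: 3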